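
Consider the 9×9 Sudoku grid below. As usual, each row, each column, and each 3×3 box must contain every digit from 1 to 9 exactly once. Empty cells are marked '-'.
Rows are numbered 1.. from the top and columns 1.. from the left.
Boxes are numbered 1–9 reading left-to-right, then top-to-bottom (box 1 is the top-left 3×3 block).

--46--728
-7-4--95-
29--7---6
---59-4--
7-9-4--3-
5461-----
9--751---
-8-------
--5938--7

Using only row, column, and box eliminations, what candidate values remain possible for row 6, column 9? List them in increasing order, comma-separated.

2,9

Row 6 already contains {1, 4, 5, 6}.
Column 9 already contains {6, 7, 8}.
Its 3×3 block (box 6) already contains {3, 4}.
Removing those from 1–9 leaves {2, 9} as the candidates for row 6, column 9.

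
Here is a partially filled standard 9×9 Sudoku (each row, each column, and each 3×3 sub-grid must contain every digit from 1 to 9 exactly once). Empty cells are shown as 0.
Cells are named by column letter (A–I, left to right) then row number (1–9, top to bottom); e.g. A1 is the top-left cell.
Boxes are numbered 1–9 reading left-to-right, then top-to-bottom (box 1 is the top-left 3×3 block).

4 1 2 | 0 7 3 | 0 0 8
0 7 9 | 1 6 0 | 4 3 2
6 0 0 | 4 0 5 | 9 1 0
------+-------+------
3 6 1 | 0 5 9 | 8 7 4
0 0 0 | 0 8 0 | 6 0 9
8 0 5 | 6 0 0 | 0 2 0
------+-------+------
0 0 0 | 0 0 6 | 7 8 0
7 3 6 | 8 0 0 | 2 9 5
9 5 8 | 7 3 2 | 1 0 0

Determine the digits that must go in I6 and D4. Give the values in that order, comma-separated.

For I6:
  Consider where 1 can go in column I.
  I3 is out (row 3 already has a 1).
  I7 is out (box 9 already has a 1).
  I9 is out (row 9 already has a 1).
  So the only cell in column I that can hold 1 is I6.
  So I6 = 1.
For D4:
  Row 4 already contains {1, 3, 4, 5, 6, 7, 8, 9}.
  Column D already contains {1, 4, 6, 7, 8}.
  Its 3×3 block (box 5) already contains {5, 6, 8, 9}.
  The only value from 1–9 not eliminated is 2, so D4 = 2.

1,2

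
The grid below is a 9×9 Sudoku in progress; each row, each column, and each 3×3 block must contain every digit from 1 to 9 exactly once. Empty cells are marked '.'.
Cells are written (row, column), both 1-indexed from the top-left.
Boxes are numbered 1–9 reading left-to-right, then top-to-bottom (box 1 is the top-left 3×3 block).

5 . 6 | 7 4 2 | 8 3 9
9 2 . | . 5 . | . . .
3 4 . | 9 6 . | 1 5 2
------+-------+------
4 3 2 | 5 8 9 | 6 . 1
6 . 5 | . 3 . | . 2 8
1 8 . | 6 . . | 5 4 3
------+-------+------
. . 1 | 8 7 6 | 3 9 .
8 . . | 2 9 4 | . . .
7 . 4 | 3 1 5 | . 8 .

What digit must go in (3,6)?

Row 3 already contains {1, 2, 3, 4, 5, 6, 9}.
Column 6 already contains {2, 4, 5, 6, 9}.
Its 3×3 block (box 2) already contains {2, 4, 5, 6, 7, 9}.
The only value from 1–9 not eliminated is 8, so (3,6) = 8.

8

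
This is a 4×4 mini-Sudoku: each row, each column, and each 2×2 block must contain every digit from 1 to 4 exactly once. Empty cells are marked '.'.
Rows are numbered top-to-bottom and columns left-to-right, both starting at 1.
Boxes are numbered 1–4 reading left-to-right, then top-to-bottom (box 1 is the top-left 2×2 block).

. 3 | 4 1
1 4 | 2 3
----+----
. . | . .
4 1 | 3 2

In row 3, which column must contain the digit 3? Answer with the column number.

Consider where 3 can go in row 3.
r3c2 is out (column 2 already has a 3).
r3c3 is out (column 3 already has a 3).
r3c4 is out (column 4 already has a 3).
So the only cell in row 3 that can hold 3 is r3c1.
That is column 1.

1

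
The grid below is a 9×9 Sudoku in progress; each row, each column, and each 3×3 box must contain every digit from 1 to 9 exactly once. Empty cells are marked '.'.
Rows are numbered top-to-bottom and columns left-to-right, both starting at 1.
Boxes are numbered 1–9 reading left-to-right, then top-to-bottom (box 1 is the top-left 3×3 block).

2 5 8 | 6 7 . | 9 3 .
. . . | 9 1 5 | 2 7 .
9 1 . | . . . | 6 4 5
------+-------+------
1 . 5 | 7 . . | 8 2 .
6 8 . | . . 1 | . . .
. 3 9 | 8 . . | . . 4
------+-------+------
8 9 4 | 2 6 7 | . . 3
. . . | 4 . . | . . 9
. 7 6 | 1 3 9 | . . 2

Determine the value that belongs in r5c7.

Cell r5c7 itself could take any of {3, 5, 7} by direct elimination.
Consider where 3 can go in column 7.
r6c7 is out (row 6 already has a 3).
r7c7 is out (row 7 already has a 3).
r8c7 is out (box 9 already has a 3).
r9c7 is out (row 9 already has a 3).
So the only cell in column 7 that can hold 3 is r5c7.
Therefore r5c7 = 3.

3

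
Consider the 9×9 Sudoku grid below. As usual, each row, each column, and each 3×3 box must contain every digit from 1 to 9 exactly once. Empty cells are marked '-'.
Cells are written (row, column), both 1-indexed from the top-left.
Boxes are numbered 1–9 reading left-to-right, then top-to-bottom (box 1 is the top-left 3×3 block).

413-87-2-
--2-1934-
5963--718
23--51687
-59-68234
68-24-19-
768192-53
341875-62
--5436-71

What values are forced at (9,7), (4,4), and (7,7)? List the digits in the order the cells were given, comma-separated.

For (9,7):
  Consider where 8 can go in box 9.
  (7,7) is out (row 7 already has a 8).
  (8,7) is out (row 8 already has a 8).
  So the only cell in box 9 that can hold 8 is (9,7).
  So (9,7) = 8.
For (4,4):
  Row 4 already contains {1, 2, 3, 5, 6, 7, 8}.
  Column 4 already contains {1, 2, 3, 4, 8}.
  Its 3×3 block (box 5) already contains {1, 2, 4, 5, 6, 8}.
  The only value from 1–9 not eliminated is 9, so (4,4) = 9.
For (7,7):
  Row 7 already contains {1, 2, 3, 5, 6, 7, 8, 9}.
  Column 7 already contains {1, 2, 3, 6, 7}.
  Its 3×3 block (box 9) already contains {1, 2, 3, 5, 6, 7}.
  The only value from 1–9 not eliminated is 4, so (7,7) = 4.

8,9,4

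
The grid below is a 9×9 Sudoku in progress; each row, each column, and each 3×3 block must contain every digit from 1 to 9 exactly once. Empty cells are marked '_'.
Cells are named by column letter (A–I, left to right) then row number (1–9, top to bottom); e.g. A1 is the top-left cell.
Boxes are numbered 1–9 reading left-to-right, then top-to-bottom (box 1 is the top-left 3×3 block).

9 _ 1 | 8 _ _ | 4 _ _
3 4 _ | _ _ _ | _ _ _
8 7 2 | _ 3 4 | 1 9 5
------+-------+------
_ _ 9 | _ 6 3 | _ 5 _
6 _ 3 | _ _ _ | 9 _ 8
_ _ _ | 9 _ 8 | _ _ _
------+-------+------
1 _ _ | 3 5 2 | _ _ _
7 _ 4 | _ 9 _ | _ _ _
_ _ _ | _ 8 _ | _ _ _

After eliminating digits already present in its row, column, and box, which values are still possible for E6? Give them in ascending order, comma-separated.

1,2,4,7

Row 6 already contains {8, 9}.
Column E already contains {3, 5, 6, 8, 9}.
Its 3×3 block (box 5) already contains {3, 6, 8, 9}.
Removing those from 1–9 leaves {1, 2, 4, 7} as the candidates for E6.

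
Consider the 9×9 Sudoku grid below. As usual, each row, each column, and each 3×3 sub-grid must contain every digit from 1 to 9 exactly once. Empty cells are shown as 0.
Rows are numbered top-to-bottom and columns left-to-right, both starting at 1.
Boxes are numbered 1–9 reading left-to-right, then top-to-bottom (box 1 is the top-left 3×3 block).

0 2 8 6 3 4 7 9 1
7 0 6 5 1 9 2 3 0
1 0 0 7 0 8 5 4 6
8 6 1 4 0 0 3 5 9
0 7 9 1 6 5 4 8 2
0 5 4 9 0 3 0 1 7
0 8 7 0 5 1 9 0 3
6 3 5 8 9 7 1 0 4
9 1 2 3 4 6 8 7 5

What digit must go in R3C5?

2

Row 3 already contains {1, 4, 5, 6, 7, 8}.
Column 5 already contains {1, 3, 4, 5, 6, 9}.
Its 3×3 block (box 2) already contains {1, 3, 4, 5, 6, 7, 8, 9}.
The only value from 1–9 not eliminated is 2, so R3C5 = 2.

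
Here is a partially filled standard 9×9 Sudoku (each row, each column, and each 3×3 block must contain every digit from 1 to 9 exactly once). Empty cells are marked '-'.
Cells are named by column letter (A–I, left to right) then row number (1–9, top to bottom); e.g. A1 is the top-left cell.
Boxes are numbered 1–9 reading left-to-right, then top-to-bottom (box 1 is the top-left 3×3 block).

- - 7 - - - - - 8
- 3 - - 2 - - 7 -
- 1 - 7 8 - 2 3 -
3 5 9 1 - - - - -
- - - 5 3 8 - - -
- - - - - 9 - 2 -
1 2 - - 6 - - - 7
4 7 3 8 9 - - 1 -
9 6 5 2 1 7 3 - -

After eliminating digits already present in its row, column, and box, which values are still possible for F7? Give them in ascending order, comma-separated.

3,4,5

Row 7 already contains {1, 2, 6, 7}.
Column F already contains {7, 8, 9}.
Its 3×3 block (box 8) already contains {1, 2, 6, 7, 8, 9}.
Removing those from 1–9 leaves {3, 4, 5} as the candidates for F7.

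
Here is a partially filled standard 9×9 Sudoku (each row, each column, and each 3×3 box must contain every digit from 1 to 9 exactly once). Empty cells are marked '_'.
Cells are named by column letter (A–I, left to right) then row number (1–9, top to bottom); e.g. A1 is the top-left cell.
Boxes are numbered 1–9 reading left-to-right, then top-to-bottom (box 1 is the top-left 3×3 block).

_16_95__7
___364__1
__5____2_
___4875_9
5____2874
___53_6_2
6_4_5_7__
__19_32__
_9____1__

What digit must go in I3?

Cell I3 itself could take any of {3, 6, 8} by direct elimination.
Consider where 6 can go in box 3.
G1 is out (row 1 already has a 6).
H1 is out (row 1 already has a 6).
G2 is out (row 2 already has a 6).
H2 is out (row 2 already has a 6).
G3 is out (column G already has a 6).
So the only cell in box 3 that can hold 6 is I3.
Therefore I3 = 6.

6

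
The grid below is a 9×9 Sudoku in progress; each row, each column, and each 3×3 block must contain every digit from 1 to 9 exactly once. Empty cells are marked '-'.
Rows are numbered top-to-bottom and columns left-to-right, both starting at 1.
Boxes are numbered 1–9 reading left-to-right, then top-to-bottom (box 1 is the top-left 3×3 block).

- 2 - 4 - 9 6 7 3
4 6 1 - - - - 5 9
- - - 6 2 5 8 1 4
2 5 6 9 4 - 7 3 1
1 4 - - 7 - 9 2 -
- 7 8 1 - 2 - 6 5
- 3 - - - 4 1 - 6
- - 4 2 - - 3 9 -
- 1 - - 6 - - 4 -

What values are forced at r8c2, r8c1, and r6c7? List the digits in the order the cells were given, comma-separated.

For r8c2:
  Row 8 already contains {2, 3, 4, 9}.
  Column 2 already contains {1, 2, 3, 4, 5, 6, 7}.
  Its 3×3 block (box 7) already contains {1, 3, 4}.
  The only value from 1–9 not eliminated is 8, so r8c2 = 8.
For r8c1:
  Consider where 6 can go in box 7.
  r7c1 is out (row 7 already has a 6).
  r7c3 is out (row 7 already has a 6).
  r8c2 is out (column 2 already has a 6).
  r9c1 is out (row 9 already has a 6).
  r9c3 is out (row 9 already has a 6).
  So the only cell in box 7 that can hold 6 is r8c1.
  So r8c1 = 6.
For r6c7:
  Row 6 already contains {1, 2, 5, 6, 7, 8}.
  Column 7 already contains {1, 3, 6, 7, 8, 9}.
  Its 3×3 block (box 6) already contains {1, 2, 3, 5, 6, 7, 9}.
  The only value from 1–9 not eliminated is 4, so r6c7 = 4.

8,6,4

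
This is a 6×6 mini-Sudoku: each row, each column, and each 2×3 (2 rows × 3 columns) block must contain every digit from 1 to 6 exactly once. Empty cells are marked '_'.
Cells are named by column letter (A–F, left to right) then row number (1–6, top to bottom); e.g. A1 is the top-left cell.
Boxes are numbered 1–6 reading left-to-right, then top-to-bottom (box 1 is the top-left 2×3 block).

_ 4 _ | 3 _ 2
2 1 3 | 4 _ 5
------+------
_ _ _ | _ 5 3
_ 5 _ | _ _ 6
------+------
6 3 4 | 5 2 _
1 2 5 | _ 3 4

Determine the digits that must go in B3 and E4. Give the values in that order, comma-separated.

6,4

For B3:
  Row 3 already contains {3, 5}.
  Column B already contains {1, 2, 3, 4, 5}.
  Its 2×3 block (box 3) already contains {5}.
  The only value from 1–6 not eliminated is 6, so B3 = 6.
For E4:
  Consider where 4 can go in column E.
  E1 is out (row 1 already has a 4).
  E2 is out (row 2 already has a 4).
  So the only cell in column E that can hold 4 is E4.
  So E4 = 4.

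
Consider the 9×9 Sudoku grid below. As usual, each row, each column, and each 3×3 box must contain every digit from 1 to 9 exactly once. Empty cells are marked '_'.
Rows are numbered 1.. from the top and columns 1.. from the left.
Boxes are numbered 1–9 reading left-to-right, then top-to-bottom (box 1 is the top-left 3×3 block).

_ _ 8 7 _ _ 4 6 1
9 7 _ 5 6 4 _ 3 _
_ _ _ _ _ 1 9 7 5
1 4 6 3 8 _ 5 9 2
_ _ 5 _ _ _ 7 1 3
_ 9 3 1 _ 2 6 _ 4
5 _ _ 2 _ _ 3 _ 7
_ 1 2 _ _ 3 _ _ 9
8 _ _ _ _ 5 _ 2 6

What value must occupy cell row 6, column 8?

Row 6 already contains {1, 2, 3, 4, 6, 9}.
Column 8 already contains {1, 2, 3, 6, 7, 9}.
Its 3×3 block (box 6) already contains {1, 2, 3, 4, 5, 6, 7, 9}.
The only value from 1–9 not eliminated is 8, so row 6, column 8 = 8.

8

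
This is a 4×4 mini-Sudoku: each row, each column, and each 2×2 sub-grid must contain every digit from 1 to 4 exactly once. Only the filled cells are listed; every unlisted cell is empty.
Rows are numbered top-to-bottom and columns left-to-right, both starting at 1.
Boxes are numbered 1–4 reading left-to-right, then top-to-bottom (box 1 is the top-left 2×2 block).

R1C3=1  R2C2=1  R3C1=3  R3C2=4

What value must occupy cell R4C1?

Cell R4C1 itself could take any of {1, 2} by direct elimination.
Consider where 1 can go in column 1.
R1C1 is out (row 1 already has a 1).
R2C1 is out (row 2 already has a 1).
So the only cell in column 1 that can hold 1 is R4C1.
Therefore R4C1 = 1.

1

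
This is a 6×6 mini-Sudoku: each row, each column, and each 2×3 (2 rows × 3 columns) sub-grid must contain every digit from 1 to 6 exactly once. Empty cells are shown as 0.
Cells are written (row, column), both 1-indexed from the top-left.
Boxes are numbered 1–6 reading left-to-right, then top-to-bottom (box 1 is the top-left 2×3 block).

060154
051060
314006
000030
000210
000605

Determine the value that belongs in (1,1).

Row 1 already contains {1, 4, 5, 6}.
Column 1 already contains {3}.
Its 2×3 block (box 1) already contains {1, 5, 6}.
The only value from 1–6 not eliminated is 2, so (1,1) = 2.

2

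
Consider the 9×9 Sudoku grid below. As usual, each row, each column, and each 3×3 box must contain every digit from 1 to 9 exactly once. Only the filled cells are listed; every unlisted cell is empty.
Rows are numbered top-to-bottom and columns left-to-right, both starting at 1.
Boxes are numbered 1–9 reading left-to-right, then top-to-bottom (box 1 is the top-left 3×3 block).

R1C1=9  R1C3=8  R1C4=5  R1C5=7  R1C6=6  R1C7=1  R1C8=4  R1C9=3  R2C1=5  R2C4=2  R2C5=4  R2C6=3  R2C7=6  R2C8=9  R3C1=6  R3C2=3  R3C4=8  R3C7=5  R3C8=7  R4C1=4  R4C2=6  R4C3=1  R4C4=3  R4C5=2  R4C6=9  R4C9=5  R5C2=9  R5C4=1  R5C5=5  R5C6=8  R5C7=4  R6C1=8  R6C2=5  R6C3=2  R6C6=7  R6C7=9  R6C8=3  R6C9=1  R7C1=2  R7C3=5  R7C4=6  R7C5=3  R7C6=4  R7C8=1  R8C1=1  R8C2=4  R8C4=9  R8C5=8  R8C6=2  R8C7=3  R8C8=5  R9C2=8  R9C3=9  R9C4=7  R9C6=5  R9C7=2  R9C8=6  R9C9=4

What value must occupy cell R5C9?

Cell R5C9 itself could take any of {2, 6, 7} by direct elimination.
Consider where 6 can go in column 9.
R2C9 is out (row 2 already has a 6).
R3C9 is out (row 3 already has a 6).
R7C9 is out (row 7 already has a 6).
R8C9 is out (box 9 already has a 6).
So the only cell in column 9 that can hold 6 is R5C9.
Therefore R5C9 = 6.

6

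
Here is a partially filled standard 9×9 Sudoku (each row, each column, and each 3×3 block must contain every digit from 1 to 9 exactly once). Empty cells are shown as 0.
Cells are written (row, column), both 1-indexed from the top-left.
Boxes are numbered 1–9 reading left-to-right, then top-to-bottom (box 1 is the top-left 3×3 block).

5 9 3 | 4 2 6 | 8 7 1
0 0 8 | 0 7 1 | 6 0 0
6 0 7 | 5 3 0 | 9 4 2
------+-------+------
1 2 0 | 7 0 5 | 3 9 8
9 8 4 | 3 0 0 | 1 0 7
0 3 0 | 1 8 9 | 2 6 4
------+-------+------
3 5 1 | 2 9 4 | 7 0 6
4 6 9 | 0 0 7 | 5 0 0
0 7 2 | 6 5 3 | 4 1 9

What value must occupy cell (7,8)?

Row 7 already contains {1, 2, 3, 4, 5, 6, 7, 9}.
Column 8 already contains {1, 4, 6, 7, 9}.
Its 3×3 block (box 9) already contains {1, 4, 5, 6, 7, 9}.
The only value from 1–9 not eliminated is 8, so (7,8) = 8.

8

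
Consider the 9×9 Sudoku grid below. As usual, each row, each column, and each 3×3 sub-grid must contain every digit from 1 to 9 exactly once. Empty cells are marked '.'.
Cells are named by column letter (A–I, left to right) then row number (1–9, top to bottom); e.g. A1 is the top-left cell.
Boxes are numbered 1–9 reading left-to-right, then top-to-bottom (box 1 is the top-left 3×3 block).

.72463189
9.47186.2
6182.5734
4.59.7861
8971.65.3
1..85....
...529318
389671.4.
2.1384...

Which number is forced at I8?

Row 8 already contains {1, 3, 4, 6, 7, 8, 9}.
Column I already contains {1, 2, 3, 4, 8, 9}.
Its 3×3 block (box 9) already contains {1, 3, 4, 8}.
The only value from 1–9 not eliminated is 5, so I8 = 5.

5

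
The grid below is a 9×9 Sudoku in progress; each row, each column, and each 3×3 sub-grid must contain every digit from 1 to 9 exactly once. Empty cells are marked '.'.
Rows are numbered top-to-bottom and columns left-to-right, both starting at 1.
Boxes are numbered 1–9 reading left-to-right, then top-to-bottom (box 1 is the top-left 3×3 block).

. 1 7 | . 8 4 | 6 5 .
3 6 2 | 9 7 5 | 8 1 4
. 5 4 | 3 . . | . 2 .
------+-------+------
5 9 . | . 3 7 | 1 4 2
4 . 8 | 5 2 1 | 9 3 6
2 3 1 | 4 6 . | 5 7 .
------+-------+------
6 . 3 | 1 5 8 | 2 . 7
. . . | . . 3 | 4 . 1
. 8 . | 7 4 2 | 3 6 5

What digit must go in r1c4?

2

Row 1 already contains {1, 4, 5, 6, 7, 8}.
Column 4 already contains {1, 3, 4, 5, 7, 9}.
Its 3×3 block (box 2) already contains {3, 4, 5, 7, 8, 9}.
The only value from 1–9 not eliminated is 2, so r1c4 = 2.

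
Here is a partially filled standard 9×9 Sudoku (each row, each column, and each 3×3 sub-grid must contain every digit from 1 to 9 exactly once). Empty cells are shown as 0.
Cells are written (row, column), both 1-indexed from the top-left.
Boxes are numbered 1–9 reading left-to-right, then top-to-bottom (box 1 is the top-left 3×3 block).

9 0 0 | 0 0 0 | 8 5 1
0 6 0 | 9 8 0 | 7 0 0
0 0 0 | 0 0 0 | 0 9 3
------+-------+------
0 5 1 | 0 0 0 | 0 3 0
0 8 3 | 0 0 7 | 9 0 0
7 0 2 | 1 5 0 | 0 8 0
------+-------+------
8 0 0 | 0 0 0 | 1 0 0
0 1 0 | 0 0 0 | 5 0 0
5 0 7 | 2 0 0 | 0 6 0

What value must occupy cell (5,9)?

5

Cell (5,9) itself could take any of {2, 4, 5, 6} by direct elimination.
Consider where 5 can go in row 5.
(5,1) is out (column 1 already has a 5).
(5,4) is out (box 5 already has a 5).
(5,5) is out (column 5 already has a 5).
(5,8) is out (column 8 already has a 5).
So the only cell in row 5 that can hold 5 is (5,9).
Therefore (5,9) = 5.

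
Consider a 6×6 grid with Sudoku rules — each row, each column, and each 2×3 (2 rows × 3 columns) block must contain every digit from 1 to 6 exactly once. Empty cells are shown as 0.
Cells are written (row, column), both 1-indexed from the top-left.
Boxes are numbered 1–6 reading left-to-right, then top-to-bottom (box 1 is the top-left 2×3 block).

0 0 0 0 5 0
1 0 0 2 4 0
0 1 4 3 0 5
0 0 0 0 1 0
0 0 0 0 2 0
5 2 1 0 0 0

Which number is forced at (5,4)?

Cell (5,4) itself could take any of {1, 4, 5, 6} by direct elimination.
Consider where 5 can go in box 6.
(5,6) is out (column 6 already has a 5).
(6,4) is out (row 6 already has a 5).
(6,5) is out (row 6 already has a 5).
(6,6) is out (row 6 already has a 5).
So the only cell in box 6 that can hold 5 is (5,4).
Therefore (5,4) = 5.

5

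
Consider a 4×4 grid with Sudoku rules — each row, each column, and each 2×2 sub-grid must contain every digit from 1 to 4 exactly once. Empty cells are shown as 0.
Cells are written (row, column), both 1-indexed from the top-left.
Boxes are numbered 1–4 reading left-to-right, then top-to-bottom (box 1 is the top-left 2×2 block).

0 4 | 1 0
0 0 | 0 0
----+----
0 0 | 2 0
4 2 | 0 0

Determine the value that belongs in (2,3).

4

Cell (2,3) itself could take any of {3, 4} by direct elimination.
Consider where 4 can go in column 3.
(4,3) is out (row 4 already has a 4).
So the only cell in column 3 that can hold 4 is (2,3).
Therefore (2,3) = 4.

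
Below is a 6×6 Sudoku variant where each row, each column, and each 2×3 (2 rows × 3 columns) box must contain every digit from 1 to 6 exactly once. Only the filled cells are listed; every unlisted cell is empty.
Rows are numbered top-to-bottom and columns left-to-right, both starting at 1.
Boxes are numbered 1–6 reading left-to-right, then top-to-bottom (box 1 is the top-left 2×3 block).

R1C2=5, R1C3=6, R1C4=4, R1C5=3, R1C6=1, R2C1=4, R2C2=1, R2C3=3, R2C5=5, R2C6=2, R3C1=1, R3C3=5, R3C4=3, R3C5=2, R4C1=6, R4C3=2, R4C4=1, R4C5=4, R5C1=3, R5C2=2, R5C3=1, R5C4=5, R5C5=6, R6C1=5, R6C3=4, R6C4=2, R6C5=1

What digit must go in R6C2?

6

Row 6 already contains {1, 2, 4, 5}.
Column 2 already contains {1, 2, 5}.
Its 2×3 block (box 5) already contains {1, 2, 3, 4, 5}.
The only value from 1–6 not eliminated is 6, so R6C2 = 6.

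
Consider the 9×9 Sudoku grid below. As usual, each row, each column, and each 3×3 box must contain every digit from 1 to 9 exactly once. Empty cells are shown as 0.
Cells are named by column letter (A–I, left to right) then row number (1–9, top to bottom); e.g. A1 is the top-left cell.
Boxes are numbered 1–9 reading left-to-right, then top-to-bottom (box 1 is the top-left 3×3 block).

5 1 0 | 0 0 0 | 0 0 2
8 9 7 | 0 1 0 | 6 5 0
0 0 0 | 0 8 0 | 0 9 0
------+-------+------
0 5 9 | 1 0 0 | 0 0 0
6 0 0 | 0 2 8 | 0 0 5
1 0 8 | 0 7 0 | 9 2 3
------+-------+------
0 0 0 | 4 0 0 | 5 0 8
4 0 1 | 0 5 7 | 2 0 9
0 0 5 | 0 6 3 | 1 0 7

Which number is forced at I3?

1

Cell I3 itself could take any of {1, 4} by direct elimination.
Consider where 1 can go in column I.
I2 is out (row 2 already has a 1).
I4 is out (row 4 already has a 1).
So the only cell in column I that can hold 1 is I3.
Therefore I3 = 1.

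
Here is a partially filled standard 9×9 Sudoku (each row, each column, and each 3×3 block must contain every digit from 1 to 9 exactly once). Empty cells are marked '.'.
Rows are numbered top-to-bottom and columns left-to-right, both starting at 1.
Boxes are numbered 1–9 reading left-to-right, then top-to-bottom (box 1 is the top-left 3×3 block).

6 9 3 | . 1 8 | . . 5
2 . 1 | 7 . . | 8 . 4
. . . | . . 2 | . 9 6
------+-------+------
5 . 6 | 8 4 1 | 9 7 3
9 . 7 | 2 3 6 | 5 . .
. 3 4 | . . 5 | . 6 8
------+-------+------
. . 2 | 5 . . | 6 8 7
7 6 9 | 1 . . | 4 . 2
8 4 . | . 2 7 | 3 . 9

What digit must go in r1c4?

Row 1 already contains {1, 3, 5, 6, 8, 9}.
Column 4 already contains {1, 2, 5, 7, 8}.
Its 3×3 block (box 2) already contains {1, 2, 7, 8}.
The only value from 1–9 not eliminated is 4, so r1c4 = 4.

4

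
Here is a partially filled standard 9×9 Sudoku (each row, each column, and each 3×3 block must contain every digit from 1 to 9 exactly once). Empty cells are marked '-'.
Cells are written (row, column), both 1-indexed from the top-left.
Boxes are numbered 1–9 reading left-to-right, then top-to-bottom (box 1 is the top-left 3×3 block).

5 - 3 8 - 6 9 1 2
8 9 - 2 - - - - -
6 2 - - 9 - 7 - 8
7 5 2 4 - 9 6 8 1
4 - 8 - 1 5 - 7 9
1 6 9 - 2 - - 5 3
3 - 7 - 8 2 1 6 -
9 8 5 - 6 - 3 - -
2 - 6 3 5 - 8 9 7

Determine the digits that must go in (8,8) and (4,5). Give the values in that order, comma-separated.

For (8,8):
  Consider where 2 can go in column 8.
  (2,8) is out (row 2 already has a 2).
  (3,8) is out (row 3 already has a 2).
  So the only cell in column 8 that can hold 2 is (8,8).
  So (8,8) = 2.
For (4,5):
  Row 4 already contains {1, 2, 4, 5, 6, 7, 8, 9}.
  Column 5 already contains {1, 2, 5, 6, 8, 9}.
  Its 3×3 block (box 5) already contains {1, 2, 4, 5, 9}.
  The only value from 1–9 not eliminated is 3, so (4,5) = 3.

2,3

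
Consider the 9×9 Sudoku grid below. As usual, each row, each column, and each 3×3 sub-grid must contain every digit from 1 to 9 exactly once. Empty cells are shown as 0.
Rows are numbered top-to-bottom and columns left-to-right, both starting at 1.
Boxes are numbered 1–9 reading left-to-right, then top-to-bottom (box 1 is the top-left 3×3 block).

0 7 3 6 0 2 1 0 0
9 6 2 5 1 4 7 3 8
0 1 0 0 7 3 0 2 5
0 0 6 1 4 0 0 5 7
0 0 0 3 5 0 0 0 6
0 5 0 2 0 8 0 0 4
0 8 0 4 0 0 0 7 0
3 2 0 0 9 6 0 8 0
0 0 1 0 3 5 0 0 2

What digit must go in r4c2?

3

Cell r4c2 itself could take any of {3, 9} by direct elimination.
Consider where 3 can go in box 4.
r4c1 is out (column 1 already has a 3). r5c1 is out (row 5 already has a 3). r5c2 is out (row 5 already has a 3). r5c3 is out (row 5 already has a 3). The remaining empty cells in box 4 are similarly blocked.
So the only cell in box 4 that can hold 3 is r4c2.
Therefore r4c2 = 3.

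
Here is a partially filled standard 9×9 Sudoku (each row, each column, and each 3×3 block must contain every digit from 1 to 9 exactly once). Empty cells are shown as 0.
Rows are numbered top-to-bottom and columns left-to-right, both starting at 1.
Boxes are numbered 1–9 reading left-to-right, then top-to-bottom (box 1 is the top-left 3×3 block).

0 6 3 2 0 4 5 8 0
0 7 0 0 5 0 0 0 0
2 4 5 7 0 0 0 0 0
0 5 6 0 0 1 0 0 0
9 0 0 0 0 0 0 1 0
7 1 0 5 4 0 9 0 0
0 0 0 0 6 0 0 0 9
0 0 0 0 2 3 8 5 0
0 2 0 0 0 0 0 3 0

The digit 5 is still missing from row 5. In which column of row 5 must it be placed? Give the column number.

Consider where 5 can go in row 5.
r5c2 is out (column 2 already has a 5). r5c3 is out (column 3 already has a 5). r5c4 is out (column 4 already has a 5). r5c5 is out (column 5 already has a 5). The remaining empty cells in row 5 are similarly blocked.
So the only cell in row 5 that can hold 5 is r5c9.
That is column 9.

9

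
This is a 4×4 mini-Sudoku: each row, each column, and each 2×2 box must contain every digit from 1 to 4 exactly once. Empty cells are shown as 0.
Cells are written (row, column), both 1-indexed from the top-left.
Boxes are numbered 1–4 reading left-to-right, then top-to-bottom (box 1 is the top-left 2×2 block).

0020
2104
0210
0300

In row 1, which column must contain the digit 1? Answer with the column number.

4

Consider where 1 can go in row 1.
(1,1) is out (box 1 already has a 1).
(1,2) is out (column 2 already has a 1).
So the only cell in row 1 that can hold 1 is (1,4).
That is column 4.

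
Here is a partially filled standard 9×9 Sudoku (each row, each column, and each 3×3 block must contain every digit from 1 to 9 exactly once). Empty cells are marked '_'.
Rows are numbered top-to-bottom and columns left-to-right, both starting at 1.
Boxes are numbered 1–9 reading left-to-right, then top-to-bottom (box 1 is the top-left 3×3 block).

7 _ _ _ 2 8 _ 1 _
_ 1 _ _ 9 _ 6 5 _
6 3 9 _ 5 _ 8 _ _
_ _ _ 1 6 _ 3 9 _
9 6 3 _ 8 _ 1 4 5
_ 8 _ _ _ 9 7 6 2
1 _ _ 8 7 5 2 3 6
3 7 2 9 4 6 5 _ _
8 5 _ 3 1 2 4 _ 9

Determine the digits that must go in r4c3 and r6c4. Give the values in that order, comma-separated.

7,5

For r4c3:
  Consider where 7 can go in column 3.
  r1c3 is out (row 1 already has a 7).
  r2c3 is out (box 1 already has a 7).
  r6c3 is out (row 6 already has a 7).
  r7c3 is out (row 7 already has a 7).
  r9c3 is out (box 7 already has a 7).
  So the only cell in column 3 that can hold 7 is r4c3.
  So r4c3 = 7.
For r6c4:
  Consider where 5 can go in column 4.
  r1c4 is out (box 2 already has a 5).
  r2c4 is out (row 2 already has a 5).
  r3c4 is out (row 3 already has a 5).
  r5c4 is out (row 5 already has a 5).
  So the only cell in column 4 that can hold 5 is r6c4.
  So r6c4 = 5.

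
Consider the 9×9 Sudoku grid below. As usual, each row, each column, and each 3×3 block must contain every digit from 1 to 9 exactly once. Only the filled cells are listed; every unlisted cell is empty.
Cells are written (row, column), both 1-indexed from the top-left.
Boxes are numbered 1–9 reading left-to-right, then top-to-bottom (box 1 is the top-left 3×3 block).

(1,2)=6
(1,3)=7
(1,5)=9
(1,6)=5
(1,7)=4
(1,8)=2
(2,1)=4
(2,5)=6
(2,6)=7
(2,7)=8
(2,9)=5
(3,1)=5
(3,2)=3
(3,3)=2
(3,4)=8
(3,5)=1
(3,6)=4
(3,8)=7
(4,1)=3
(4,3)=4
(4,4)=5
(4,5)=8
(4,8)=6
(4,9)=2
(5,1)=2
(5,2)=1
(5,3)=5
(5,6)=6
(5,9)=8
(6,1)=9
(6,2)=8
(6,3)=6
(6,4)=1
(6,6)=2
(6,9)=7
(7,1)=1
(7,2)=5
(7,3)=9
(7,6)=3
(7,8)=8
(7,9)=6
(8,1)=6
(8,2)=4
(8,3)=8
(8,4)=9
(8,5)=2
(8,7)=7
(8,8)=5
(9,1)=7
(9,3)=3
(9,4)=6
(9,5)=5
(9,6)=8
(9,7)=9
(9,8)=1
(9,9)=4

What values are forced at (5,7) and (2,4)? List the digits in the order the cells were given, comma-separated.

3,2

For (5,7):
  Row 5 already contains {1, 2, 5, 6, 8}.
  Column 7 already contains {4, 7, 8, 9}.
  Its 3×3 block (box 6) already contains {2, 6, 7, 8}.
  The only value from 1–9 not eliminated is 3, so (5,7) = 3.
For (2,4):
  Consider where 2 can go in box 2.
  (1,4) is out (row 1 already has a 2).
  So the only cell in box 2 that can hold 2 is (2,4).
  So (2,4) = 2.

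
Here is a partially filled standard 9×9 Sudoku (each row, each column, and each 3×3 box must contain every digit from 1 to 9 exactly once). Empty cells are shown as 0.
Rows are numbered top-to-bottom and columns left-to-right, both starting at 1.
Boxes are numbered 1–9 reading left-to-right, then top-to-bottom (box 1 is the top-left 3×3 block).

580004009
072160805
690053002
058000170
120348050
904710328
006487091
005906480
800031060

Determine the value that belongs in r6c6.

5

Row 6 already contains {1, 2, 3, 4, 7, 8, 9}.
Column 6 already contains {1, 3, 4, 6, 7, 8}.
Its 3×3 block (box 5) already contains {1, 3, 4, 7, 8}.
The only value from 1–9 not eliminated is 5, so r6c6 = 5.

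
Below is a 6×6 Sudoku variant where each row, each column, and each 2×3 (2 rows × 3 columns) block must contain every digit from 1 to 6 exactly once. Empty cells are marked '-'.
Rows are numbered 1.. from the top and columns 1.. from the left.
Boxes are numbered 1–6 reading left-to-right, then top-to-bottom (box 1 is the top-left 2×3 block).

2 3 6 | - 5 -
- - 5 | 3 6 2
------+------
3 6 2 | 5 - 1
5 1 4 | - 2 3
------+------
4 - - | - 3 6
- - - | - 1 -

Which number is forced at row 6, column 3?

3

Row 6 already contains {1}.
Column 3 already contains {2, 4, 5, 6}.
Its 2×3 block (box 5) already contains {4}.
The only value from 1–6 not eliminated is 3, so row 6, column 3 = 3.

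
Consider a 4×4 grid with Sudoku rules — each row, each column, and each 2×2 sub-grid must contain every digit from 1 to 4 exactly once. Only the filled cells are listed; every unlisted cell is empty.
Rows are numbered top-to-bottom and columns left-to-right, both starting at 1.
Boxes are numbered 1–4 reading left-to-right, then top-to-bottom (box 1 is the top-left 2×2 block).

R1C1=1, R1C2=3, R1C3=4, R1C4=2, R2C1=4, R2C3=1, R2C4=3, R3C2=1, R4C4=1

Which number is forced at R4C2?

4

Cell R4C2 itself could take any of {2, 4} by direct elimination.
Consider where 4 can go in box 3.
R3C1 is out (column 1 already has a 4).
R4C1 is out (column 1 already has a 4).
So the only cell in box 3 that can hold 4 is R4C2.
Therefore R4C2 = 4.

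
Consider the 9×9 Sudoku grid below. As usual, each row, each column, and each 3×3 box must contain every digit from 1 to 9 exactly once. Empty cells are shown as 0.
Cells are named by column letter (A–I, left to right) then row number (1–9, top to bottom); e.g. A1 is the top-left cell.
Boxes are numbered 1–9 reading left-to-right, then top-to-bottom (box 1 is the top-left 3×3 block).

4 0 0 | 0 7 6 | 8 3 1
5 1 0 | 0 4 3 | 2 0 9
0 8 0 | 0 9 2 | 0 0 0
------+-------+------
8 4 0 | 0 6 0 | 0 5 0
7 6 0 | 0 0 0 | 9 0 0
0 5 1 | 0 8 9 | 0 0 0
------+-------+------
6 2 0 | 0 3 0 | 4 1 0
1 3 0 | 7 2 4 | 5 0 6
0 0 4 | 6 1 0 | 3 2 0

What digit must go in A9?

9

Row 9 already contains {1, 2, 3, 4, 6}.
Column A already contains {1, 4, 5, 6, 7, 8}.
Its 3×3 block (box 7) already contains {1, 2, 3, 4, 6}.
The only value from 1–9 not eliminated is 9, so A9 = 9.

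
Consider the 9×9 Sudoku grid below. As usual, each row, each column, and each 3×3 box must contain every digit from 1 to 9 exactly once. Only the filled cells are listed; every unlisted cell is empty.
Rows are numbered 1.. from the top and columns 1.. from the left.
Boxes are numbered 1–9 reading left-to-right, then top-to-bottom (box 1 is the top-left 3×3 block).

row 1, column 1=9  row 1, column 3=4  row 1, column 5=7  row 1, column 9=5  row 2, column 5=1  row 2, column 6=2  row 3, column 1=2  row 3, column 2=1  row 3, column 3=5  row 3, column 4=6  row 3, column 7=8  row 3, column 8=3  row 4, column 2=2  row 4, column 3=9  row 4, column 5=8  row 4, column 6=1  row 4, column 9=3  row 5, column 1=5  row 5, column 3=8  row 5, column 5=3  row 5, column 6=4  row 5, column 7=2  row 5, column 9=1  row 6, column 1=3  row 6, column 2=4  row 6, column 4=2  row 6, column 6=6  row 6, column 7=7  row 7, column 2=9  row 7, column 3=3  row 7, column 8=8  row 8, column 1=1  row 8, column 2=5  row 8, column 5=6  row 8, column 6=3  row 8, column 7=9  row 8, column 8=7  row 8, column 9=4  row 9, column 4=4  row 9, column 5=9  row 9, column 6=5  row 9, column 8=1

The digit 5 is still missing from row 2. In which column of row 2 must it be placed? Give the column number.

4

Consider where 5 can go in row 2.
row 2, column 1 is out (column 1 already has a 5). row 2, column 2 is out (column 2 already has a 5). row 2, column 3 is out (column 3 already has a 5). row 2, column 7 is out (box 3 already has a 5). The remaining empty cells in row 2 are similarly blocked.
So the only cell in row 2 that can hold 5 is row 2, column 4.
That is column 4.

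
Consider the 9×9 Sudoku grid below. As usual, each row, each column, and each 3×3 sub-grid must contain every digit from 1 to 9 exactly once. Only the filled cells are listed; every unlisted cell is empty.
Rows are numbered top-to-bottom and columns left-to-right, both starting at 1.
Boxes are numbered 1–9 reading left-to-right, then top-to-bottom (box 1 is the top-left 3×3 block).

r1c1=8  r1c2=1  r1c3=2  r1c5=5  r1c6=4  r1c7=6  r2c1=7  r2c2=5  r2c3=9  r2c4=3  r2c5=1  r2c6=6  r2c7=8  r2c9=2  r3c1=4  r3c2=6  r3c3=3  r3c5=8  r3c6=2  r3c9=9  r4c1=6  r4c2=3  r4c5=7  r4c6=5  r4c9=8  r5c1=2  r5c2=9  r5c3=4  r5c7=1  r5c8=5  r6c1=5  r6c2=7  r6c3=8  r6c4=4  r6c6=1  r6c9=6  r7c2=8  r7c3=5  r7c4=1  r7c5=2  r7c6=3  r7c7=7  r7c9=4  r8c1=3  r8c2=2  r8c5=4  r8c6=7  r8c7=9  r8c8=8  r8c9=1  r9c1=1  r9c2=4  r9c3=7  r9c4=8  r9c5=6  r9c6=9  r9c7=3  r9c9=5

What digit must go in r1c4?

Cell r1c4 itself could take any of {7, 9} by direct elimination.
Consider where 9 can go in row 1.
r1c8 is out (box 3 already has a 9).
r1c9 is out (column 9 already has a 9).
So the only cell in row 1 that can hold 9 is r1c4.
Therefore r1c4 = 9.

9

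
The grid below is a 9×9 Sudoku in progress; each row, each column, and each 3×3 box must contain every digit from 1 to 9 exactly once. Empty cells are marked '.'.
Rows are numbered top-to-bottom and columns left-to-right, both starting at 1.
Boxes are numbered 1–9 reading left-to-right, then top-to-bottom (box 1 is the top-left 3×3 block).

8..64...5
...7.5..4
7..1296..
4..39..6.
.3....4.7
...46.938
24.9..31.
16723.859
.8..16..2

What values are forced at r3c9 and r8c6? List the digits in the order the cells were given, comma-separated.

3,4

For r3c9:
  Row 3 already contains {1, 2, 6, 7, 9}.
  Column 9 already contains {2, 4, 5, 7, 8, 9}.
  Its 3×3 block (box 3) already contains {4, 5, 6}.
  The only value from 1–9 not eliminated is 3, so r3c9 = 3.
For r8c6:
  Row 8 already contains {1, 2, 3, 5, 6, 7, 8, 9}.
  Column 6 already contains {5, 6, 9}.
  Its 3×3 block (box 8) already contains {1, 2, 3, 6, 9}.
  The only value from 1–9 not eliminated is 4, so r8c6 = 4.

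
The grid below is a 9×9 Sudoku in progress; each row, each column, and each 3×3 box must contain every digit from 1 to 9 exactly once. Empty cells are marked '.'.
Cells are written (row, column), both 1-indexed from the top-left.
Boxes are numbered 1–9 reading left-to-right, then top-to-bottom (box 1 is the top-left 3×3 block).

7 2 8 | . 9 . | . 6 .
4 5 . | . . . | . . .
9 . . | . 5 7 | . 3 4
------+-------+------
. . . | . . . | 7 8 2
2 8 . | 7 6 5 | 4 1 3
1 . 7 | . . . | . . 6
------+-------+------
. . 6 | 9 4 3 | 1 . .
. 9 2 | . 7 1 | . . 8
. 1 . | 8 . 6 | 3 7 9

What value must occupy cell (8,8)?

Cell (8,8) itself could take any of {4, 5} by direct elimination.
Consider where 4 can go in row 8.
(8,1) is out (column 1 already has a 4).
(8,4) is out (box 8 already has a 4).
(8,7) is out (column 7 already has a 4).
So the only cell in row 8 that can hold 4 is (8,8).
Therefore (8,8) = 4.

4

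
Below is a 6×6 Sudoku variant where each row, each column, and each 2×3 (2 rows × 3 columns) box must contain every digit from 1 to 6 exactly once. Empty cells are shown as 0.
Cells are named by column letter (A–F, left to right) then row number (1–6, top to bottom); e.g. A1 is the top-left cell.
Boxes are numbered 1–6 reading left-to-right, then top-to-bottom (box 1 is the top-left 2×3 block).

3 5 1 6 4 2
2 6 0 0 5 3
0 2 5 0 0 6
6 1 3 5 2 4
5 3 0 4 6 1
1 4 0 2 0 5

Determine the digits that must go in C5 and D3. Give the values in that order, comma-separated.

For C5:
  Row 5 already contains {1, 3, 4, 5, 6}.
  Column C already contains {1, 3, 5}.
  Its 2×3 block (box 5) already contains {1, 3, 4, 5}.
  The only value from 1–6 not eliminated is 2, so C5 = 2.
For D3:
  Consider where 3 can go in column D.
  D2 is out (row 2 already has a 3).
  So the only cell in column D that can hold 3 is D3.
  So D3 = 3.

2,3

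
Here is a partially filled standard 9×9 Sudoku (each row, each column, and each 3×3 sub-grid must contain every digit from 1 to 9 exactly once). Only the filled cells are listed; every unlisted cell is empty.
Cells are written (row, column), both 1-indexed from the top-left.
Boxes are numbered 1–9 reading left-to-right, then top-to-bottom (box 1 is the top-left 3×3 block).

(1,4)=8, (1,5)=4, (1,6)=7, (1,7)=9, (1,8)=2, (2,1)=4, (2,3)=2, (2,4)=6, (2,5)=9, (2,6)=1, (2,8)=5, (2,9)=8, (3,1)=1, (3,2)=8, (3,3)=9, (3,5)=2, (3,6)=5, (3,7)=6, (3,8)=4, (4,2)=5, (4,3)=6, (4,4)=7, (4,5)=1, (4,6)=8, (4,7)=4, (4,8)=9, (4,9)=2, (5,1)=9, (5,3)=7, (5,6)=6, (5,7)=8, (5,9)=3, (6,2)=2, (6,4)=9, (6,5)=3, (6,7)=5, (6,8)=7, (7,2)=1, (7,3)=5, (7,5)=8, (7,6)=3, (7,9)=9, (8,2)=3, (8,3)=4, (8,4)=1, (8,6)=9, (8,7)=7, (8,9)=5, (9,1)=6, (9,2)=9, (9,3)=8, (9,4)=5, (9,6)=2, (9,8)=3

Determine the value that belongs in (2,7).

Row 2 already contains {1, 2, 4, 5, 6, 8, 9}.
Column 7 already contains {4, 5, 6, 7, 8, 9}.
Its 3×3 block (box 3) already contains {2, 4, 5, 6, 8, 9}.
The only value from 1–9 not eliminated is 3, so (2,7) = 3.

3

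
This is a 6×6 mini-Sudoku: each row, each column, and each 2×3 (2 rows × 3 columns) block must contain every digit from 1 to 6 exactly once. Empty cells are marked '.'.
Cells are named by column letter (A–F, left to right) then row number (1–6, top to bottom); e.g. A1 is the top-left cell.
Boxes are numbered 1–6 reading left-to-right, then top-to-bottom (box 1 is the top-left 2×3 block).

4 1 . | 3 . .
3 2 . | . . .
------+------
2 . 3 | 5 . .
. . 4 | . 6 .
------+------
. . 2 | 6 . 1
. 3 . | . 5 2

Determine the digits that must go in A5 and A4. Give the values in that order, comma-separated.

For A5:
  Row 5 already contains {1, 2, 6}.
  Column A already contains {2, 3, 4}.
  Its 2×3 block (box 5) already contains {2, 3}.
  The only value from 1–6 not eliminated is 5, so A5 = 5.
For A4:
  Consider where 1 can go in box 3.
  B3 is out (column B already has a 1).
  B4 is out (column B already has a 1).
  So the only cell in box 3 that can hold 1 is A4.
  So A4 = 1.

5,1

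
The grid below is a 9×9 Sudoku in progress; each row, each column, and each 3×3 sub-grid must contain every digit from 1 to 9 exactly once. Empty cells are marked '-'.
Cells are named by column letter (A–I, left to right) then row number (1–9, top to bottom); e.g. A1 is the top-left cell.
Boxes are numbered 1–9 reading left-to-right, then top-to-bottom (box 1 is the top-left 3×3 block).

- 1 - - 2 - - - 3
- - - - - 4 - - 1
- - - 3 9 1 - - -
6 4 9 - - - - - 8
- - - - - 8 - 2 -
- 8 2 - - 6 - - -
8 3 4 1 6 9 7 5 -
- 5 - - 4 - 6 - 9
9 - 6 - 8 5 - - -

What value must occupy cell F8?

3

Cell F8 itself could take any of {2, 3, 7} by direct elimination.
Consider where 3 can go in box 8.
D8 is out (column D already has a 3).
D9 is out (column D already has a 3).
So the only cell in box 8 that can hold 3 is F8.
Therefore F8 = 3.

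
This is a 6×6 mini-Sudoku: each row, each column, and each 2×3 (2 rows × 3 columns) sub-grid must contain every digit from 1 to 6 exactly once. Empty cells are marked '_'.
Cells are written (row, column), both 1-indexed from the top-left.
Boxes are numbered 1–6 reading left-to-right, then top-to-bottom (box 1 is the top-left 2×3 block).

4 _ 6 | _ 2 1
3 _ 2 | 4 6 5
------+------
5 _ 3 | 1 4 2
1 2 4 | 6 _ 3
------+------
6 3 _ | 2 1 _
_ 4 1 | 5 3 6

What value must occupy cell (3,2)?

6

Row 3 already contains {1, 2, 3, 4, 5}.
Column 2 already contains {2, 3, 4}.
Its 2×3 block (box 3) already contains {1, 2, 3, 4, 5}.
The only value from 1–6 not eliminated is 6, so (3,2) = 6.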